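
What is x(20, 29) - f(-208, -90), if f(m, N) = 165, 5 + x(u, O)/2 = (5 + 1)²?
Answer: -103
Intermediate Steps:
x(u, O) = 62 (x(u, O) = -10 + 2*(5 + 1)² = -10 + 2*6² = -10 + 2*36 = -10 + 72 = 62)
x(20, 29) - f(-208, -90) = 62 - 1*165 = 62 - 165 = -103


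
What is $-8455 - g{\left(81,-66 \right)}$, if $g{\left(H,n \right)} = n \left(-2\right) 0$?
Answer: $-8455$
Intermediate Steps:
$g{\left(H,n \right)} = 0$ ($g{\left(H,n \right)} = - 2 n 0 = 0$)
$-8455 - g{\left(81,-66 \right)} = -8455 - 0 = -8455 + 0 = -8455$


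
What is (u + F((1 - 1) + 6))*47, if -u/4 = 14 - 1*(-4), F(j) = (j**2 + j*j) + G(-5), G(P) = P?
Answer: -235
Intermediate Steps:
F(j) = -5 + 2*j**2 (F(j) = (j**2 + j*j) - 5 = (j**2 + j**2) - 5 = 2*j**2 - 5 = -5 + 2*j**2)
u = -72 (u = -4*(14 - 1*(-4)) = -4*(14 + 4) = -4*18 = -72)
(u + F((1 - 1) + 6))*47 = (-72 + (-5 + 2*((1 - 1) + 6)**2))*47 = (-72 + (-5 + 2*(0 + 6)**2))*47 = (-72 + (-5 + 2*6**2))*47 = (-72 + (-5 + 2*36))*47 = (-72 + (-5 + 72))*47 = (-72 + 67)*47 = -5*47 = -235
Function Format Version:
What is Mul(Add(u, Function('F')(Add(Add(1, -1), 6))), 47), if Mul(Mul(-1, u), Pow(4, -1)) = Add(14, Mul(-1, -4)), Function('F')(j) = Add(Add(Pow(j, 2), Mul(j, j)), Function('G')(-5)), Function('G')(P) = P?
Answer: -235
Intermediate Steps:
Function('F')(j) = Add(-5, Mul(2, Pow(j, 2))) (Function('F')(j) = Add(Add(Pow(j, 2), Mul(j, j)), -5) = Add(Add(Pow(j, 2), Pow(j, 2)), -5) = Add(Mul(2, Pow(j, 2)), -5) = Add(-5, Mul(2, Pow(j, 2))))
u = -72 (u = Mul(-4, Add(14, Mul(-1, -4))) = Mul(-4, Add(14, 4)) = Mul(-4, 18) = -72)
Mul(Add(u, Function('F')(Add(Add(1, -1), 6))), 47) = Mul(Add(-72, Add(-5, Mul(2, Pow(Add(Add(1, -1), 6), 2)))), 47) = Mul(Add(-72, Add(-5, Mul(2, Pow(Add(0, 6), 2)))), 47) = Mul(Add(-72, Add(-5, Mul(2, Pow(6, 2)))), 47) = Mul(Add(-72, Add(-5, Mul(2, 36))), 47) = Mul(Add(-72, Add(-5, 72)), 47) = Mul(Add(-72, 67), 47) = Mul(-5, 47) = -235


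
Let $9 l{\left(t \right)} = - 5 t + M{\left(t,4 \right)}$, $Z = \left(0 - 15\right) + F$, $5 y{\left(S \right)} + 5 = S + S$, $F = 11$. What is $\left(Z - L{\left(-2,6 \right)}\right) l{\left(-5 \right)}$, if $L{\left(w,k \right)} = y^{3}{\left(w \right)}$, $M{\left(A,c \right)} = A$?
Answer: $\frac{916}{225} \approx 4.0711$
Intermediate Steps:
$y{\left(S \right)} = -1 + \frac{2 S}{5}$ ($y{\left(S \right)} = -1 + \frac{S + S}{5} = -1 + \frac{2 S}{5}$)
$Z = -4$ ($Z = \left(0 - 15\right) + 11 = -15 + 11 = -4$)
$L{\left(w,k \right)} = \left(-1 + \frac{2 w}{5}\right)^{3}$
$l{\left(t \right)} = - \frac{4 t}{9}$ ($l{\left(t \right)} = \frac{- 5 t + t}{9} = \frac{\left(-4\right) t}{9} = - \frac{4 t}{9}$)
$\left(Z - L{\left(-2,6 \right)}\right) l{\left(-5 \right)} = \left(-4 - \frac{\left(-5 + 2 \left(-2\right)\right)^{3}}{125}\right) \left(\left(- \frac{4}{9}\right) \left(-5\right)\right) = \left(-4 - \frac{\left(-5 - 4\right)^{3}}{125}\right) \frac{20}{9} = \left(-4 - \frac{\left(-9\right)^{3}}{125}\right) \frac{20}{9} = \left(-4 - \frac{1}{125} \left(-729\right)\right) \frac{20}{9} = \left(-4 - - \frac{729}{125}\right) \frac{20}{9} = \left(-4 + \frac{729}{125}\right) \frac{20}{9} = \frac{229}{125} \cdot \frac{20}{9} = \frac{916}{225}$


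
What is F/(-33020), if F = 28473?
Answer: -28473/33020 ≈ -0.86230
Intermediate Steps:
F/(-33020) = 28473/(-33020) = 28473*(-1/33020) = -28473/33020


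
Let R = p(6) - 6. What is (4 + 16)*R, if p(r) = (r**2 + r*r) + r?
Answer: 1440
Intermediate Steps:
p(r) = r + 2*r**2 (p(r) = (r**2 + r**2) + r = 2*r**2 + r = r + 2*r**2)
R = 72 (R = 6*(1 + 2*6) - 6 = 6*(1 + 12) - 6 = 6*13 - 6 = 78 - 6 = 72)
(4 + 16)*R = (4 + 16)*72 = 20*72 = 1440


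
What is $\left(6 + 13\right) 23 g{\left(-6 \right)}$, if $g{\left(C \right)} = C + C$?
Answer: $-5244$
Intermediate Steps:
$g{\left(C \right)} = 2 C$
$\left(6 + 13\right) 23 g{\left(-6 \right)} = \left(6 + 13\right) 23 \cdot 2 \left(-6\right) = 19 \cdot 23 \left(-12\right) = 437 \left(-12\right) = -5244$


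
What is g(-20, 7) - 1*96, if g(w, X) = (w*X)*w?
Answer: 2704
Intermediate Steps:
g(w, X) = X*w² (g(w, X) = (X*w)*w = X*w²)
g(-20, 7) - 1*96 = 7*(-20)² - 1*96 = 7*400 - 96 = 2800 - 96 = 2704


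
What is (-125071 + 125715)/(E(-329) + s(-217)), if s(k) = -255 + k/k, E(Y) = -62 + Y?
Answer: -644/645 ≈ -0.99845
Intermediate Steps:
s(k) = -254 (s(k) = -255 + 1 = -254)
(-125071 + 125715)/(E(-329) + s(-217)) = (-125071 + 125715)/((-62 - 329) - 254) = 644/(-391 - 254) = 644/(-645) = 644*(-1/645) = -644/645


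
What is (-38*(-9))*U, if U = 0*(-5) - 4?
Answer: -1368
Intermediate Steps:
U = -4 (U = 0 - 4 = -4)
(-38*(-9))*U = -38*(-9)*(-4) = 342*(-4) = -1368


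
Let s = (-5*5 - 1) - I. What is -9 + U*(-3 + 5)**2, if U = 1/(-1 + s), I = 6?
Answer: -301/33 ≈ -9.1212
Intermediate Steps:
s = -32 (s = (-5*5 - 1) - 1*6 = (-25 - 1) - 6 = -26 - 6 = -32)
U = -1/33 (U = 1/(-1 - 32) = 1/(-33) = -1/33 ≈ -0.030303)
-9 + U*(-3 + 5)**2 = -9 - (-3 + 5)**2/33 = -9 - 1/33*2**2 = -9 - 1/33*4 = -9 - 4/33 = -301/33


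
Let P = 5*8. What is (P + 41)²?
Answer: 6561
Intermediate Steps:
P = 40
(P + 41)² = (40 + 41)² = 81² = 6561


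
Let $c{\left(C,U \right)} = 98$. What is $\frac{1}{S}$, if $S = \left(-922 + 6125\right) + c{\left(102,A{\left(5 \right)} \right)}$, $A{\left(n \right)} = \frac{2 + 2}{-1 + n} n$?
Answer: $\frac{1}{5301} \approx 0.00018864$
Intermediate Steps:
$A{\left(n \right)} = \frac{4 n}{-1 + n}$ ($A{\left(n \right)} = \frac{4}{-1 + n} n = \frac{4 n}{-1 + n}$)
$S = 5301$ ($S = \left(-922 + 6125\right) + 98 = 5203 + 98 = 5301$)
$\frac{1}{S} = \frac{1}{5301}$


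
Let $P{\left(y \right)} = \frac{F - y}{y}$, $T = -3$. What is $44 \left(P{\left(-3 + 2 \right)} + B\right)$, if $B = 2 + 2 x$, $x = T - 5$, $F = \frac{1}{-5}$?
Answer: $- \frac{3256}{5} \approx -651.2$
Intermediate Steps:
$F = - \frac{1}{5} \approx -0.2$
$x = -8$ ($x = -3 - 5 = -8$)
$P{\left(y \right)} = \frac{- \frac{1}{5} - y}{y}$
$B = -14$ ($B = 2 + 2 \left(-8\right) = 2 - 16 = -14$)
$44 \left(P{\left(-3 + 2 \right)} + B\right) = 44 \left(\frac{- \frac{1}{5} - \left(-3 + 2\right)}{-3 + 2} - 14\right) = 44 \left(\frac{- \frac{1}{5} - -1}{-1} - 14\right) = 44 \left(- (- \frac{1}{5} + 1) - 14\right) = 44 \left(\left(-1\right) \frac{4}{5} - 14\right) = 44 \left(- \frac{4}{5} - 14\right) = 44 \left(- \frac{74}{5}\right) = - \frac{3256}{5}$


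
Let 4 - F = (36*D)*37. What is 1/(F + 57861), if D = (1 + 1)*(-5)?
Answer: 1/71185 ≈ 1.4048e-5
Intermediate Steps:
D = -10 (D = 2*(-5) = -10)
F = 13324 (F = 4 - 36*(-10)*37 = 4 - (-360)*37 = 4 - 1*(-13320) = 4 + 13320 = 13324)
1/(F + 57861) = 1/(13324 + 57861) = 1/71185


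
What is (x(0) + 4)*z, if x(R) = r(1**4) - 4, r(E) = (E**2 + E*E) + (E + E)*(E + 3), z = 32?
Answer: 320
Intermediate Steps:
r(E) = 2*E**2 + 2*E*(3 + E) (r(E) = (E**2 + E**2) + (2*E)*(3 + E) = 2*E**2 + 2*E*(3 + E))
x(R) = 6 (x(R) = 2*1**4*(3 + 2*1**4) - 4 = 2*1*(3 + 2*1) - 4 = 2*1*(3 + 2) - 4 = 2*1*5 - 4 = 10 - 4 = 6)
(x(0) + 4)*z = (6 + 4)*32 = 10*32 = 320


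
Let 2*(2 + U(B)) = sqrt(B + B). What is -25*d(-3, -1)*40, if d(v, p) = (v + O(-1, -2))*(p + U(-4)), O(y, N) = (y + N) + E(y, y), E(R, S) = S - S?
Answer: -18000 + 6000*I*sqrt(2) ≈ -18000.0 + 8485.3*I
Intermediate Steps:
E(R, S) = 0
O(y, N) = N + y (O(y, N) = (y + N) + 0 = (N + y) + 0 = N + y)
U(B) = -2 + sqrt(2)*sqrt(B)/2 (U(B) = -2 + sqrt(B + B)/2 = -2 + sqrt(2*B)/2 = -2 + (sqrt(2)*sqrt(B))/2 = -2 + sqrt(2)*sqrt(B)/2)
d(v, p) = (-3 + v)*(-2 + p + I*sqrt(2)) (d(v, p) = (v + (-2 - 1))*(p + (-2 + sqrt(2)*sqrt(-4)/2)) = (v - 3)*(p + (-2 + sqrt(2)*(2*I)/2)) = (-3 + v)*(p + (-2 + I*sqrt(2))) = (-3 + v)*(-2 + p + I*sqrt(2)))
-25*d(-3, -1)*40 = -25*(6 - 3*(-1) - 1*(-3) - 1*(-3)*(2 - I*sqrt(2)) - 3*I*sqrt(2))*40 = -25*(6 + 3 + 3 + (6 - 3*I*sqrt(2)) - 3*I*sqrt(2))*40 = -25*(18 - 6*I*sqrt(2))*40 = (-450 + 150*I*sqrt(2))*40 = -18000 + 6000*I*sqrt(2)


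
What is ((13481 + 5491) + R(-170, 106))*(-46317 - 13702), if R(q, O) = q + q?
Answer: -1118274008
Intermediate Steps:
R(q, O) = 2*q
((13481 + 5491) + R(-170, 106))*(-46317 - 13702) = ((13481 + 5491) + 2*(-170))*(-46317 - 13702) = (18972 - 340)*(-60019) = 18632*(-60019) = -1118274008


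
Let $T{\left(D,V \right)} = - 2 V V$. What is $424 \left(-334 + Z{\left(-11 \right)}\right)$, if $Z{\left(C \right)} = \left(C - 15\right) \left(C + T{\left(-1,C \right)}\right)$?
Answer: $2647456$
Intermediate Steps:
$T{\left(D,V \right)} = - 2 V^{2}$
$Z{\left(C \right)} = \left(-15 + C\right) \left(C - 2 C^{2}\right)$ ($Z{\left(C \right)} = \left(C - 15\right) \left(C - 2 C^{2}\right) = \left(-15 + C\right) \left(C - 2 C^{2}\right)$)
$424 \left(-334 + Z{\left(-11 \right)}\right) = 424 \left(-334 - 11 \left(-15 - 2 \left(-11\right)^{2} + 31 \left(-11\right)\right)\right) = 424 \left(-334 - 11 \left(-15 - 242 - 341\right)\right) = 424 \left(-334 - -6578\right) = 424 \left(-334 + 6578\right) = 424 \cdot 6244 = 2647456$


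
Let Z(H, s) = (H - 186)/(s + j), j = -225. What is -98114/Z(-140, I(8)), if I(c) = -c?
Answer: -11430281/163 ≈ -70124.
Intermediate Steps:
Z(H, s) = (-186 + H)/(-225 + s) (Z(H, s) = (H - 186)/(s - 225) = (-186 + H)/(-225 + s))
-98114/Z(-140, I(8)) = -98114*(-225 - 1*8)/(-186 - 140) = -98114/(-326/(-225 - 8)) = -98114/(-326/(-233)) = -98114/((-1/233*(-326))) = -98114/326/233 = -98114*233/326 = -11430281/163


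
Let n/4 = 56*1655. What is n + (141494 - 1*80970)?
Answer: 431244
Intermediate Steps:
n = 370720 (n = 4*(56*1655) = 4*92680 = 370720)
n + (141494 - 1*80970) = 370720 + (141494 - 1*80970) = 370720 + (141494 - 80970) = 370720 + 60524 = 431244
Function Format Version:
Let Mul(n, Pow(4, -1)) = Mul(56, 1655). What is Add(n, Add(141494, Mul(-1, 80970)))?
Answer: 431244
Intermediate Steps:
n = 370720 (n = Mul(4, Mul(56, 1655)) = Mul(4, 92680) = 370720)
Add(n, Add(141494, Mul(-1, 80970))) = Add(370720, Add(141494, Mul(-1, 80970))) = Add(370720, Add(141494, -80970)) = Add(370720, 60524) = 431244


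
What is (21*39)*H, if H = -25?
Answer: -20475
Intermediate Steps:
(21*39)*H = (21*39)*(-25) = 819*(-25) = -20475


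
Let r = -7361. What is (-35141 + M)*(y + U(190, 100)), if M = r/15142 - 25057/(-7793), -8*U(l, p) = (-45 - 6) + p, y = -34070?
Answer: 1130338430218063625/944012848 ≈ 1.1974e+9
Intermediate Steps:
U(l, p) = 51/8 - p/8 (U(l, p) = -((-45 - 6) + p)/8 = -(-51 + p)/8 = 51/8 - p/8)
M = 322048821/118001606 (M = -7361/15142 - 25057/(-7793) = -7361*1/15142 - 25057*(-1/7793) = -7361/15142 + 25057/7793 = 322048821/118001606 ≈ 2.7292)
(-35141 + M)*(y + U(190, 100)) = (-35141 + 322048821/118001606)*(-34070 + (51/8 - ⅛*100)) = -4146372387625*(-34070 + (51/8 - 25/2))/118001606 = -4146372387625*(-34070 - 49/8)/118001606 = -4146372387625/118001606*(-272609/8) = 1130338430218063625/944012848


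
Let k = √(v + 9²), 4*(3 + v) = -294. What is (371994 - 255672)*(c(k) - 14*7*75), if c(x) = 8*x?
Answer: -854966700 + 1395864*√2 ≈ -8.5299e+8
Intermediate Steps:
v = -153/2 (v = -3 + (¼)*(-294) = -3 - 147/2 = -153/2 ≈ -76.500)
k = 3*√2/2 (k = √(-153/2 + 9²) = √(-153/2 + 81) = √(9/2) = 3*√2/2 ≈ 2.1213)
(371994 - 255672)*(c(k) - 14*7*75) = (371994 - 255672)*(8*(3*√2/2) - 14*7*75) = 116322*(12*√2 - 98*75) = 116322*(12*√2 - 7350) = 116322*(-7350 + 12*√2) = -854966700 + 1395864*√2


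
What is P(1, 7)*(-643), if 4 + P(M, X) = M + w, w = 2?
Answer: 643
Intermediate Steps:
P(M, X) = -2 + M (P(M, X) = -4 + (M + 2) = -4 + (2 + M) = -2 + M)
P(1, 7)*(-643) = (-2 + 1)*(-643) = -1*(-643) = 643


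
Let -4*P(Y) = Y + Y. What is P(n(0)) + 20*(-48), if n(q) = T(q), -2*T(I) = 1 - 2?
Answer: -3841/4 ≈ -960.25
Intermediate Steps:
T(I) = ½ (T(I) = -(1 - 2)/2 = -½*(-1) = ½)
n(q) = ½
P(Y) = -Y/2 (P(Y) = -(Y + Y)/4 = -Y/2)
P(n(0)) + 20*(-48) = -½*½ + 20*(-48) = -¼ - 960 = -3841/4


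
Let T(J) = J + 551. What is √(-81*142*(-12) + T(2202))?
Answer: 91*√17 ≈ 375.20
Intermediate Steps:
T(J) = 551 + J
√(-81*142*(-12) + T(2202)) = √(-81*142*(-12) + (551 + 2202)) = √(-11502*(-12) + 2753) = √(138024 + 2753) = √140777 = 91*√17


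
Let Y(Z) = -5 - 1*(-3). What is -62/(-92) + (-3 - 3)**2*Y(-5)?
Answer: -3281/46 ≈ -71.326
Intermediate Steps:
Y(Z) = -2 (Y(Z) = -5 + 3 = -2)
-62/(-92) + (-3 - 3)**2*Y(-5) = -62/(-92) + (-3 - 3)**2*(-2) = -62*(-1/92) + (-6)**2*(-2) = 31/46 + 36*(-2) = 31/46 - 72 = -3281/46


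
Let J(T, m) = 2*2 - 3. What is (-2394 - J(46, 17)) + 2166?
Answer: -229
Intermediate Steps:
J(T, m) = 1 (J(T, m) = 4 - 3 = 1)
(-2394 - J(46, 17)) + 2166 = (-2394 - 1*1) + 2166 = (-2394 - 1) + 2166 = -2395 + 2166 = -229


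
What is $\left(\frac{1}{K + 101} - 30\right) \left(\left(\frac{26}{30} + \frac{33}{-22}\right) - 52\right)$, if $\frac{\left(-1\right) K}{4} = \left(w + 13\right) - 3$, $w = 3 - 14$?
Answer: $\frac{4972271}{3150} \approx 1578.5$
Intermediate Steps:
$w = -11$
$K = 4$ ($K = - 4 \left(\left(-11 + 13\right) - 3\right) = - 4 \left(2 - 3\right) = \left(-4\right) \left(-1\right) = 4$)
$\left(\frac{1}{K + 101} - 30\right) \left(\left(\frac{26}{30} + \frac{33}{-22}\right) - 52\right) = \left(\frac{1}{4 + 101} - 30\right) \left(\left(\frac{26}{30} + \frac{33}{-22}\right) - 52\right) = \left(\frac{1}{105} - 30\right) \left(\left(26 \cdot \frac{1}{30} + 33 \left(- \frac{1}{22}\right)\right) - 52\right) = \left(\frac{1}{105} - 30\right) \left(\left(\frac{13}{15} - \frac{3}{2}\right) - 52\right) = - \frac{3149 \left(- \frac{19}{30} - 52\right)}{105} = \left(- \frac{3149}{105}\right) \left(- \frac{1579}{30}\right) = \frac{4972271}{3150}$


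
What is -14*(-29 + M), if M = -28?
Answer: 798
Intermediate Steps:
-14*(-29 + M) = -14*(-29 - 28) = -14*(-57) = 798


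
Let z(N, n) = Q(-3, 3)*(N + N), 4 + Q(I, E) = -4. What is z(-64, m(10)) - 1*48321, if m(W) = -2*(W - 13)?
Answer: -47297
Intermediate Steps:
Q(I, E) = -8 (Q(I, E) = -4 - 4 = -8)
m(W) = 26 - 2*W (m(W) = -2*(-13 + W) = 26 - 2*W)
z(N, n) = -16*N (z(N, n) = -8*(N + N) = -16*N)
z(-64, m(10)) - 1*48321 = -16*(-64) - 1*48321 = 1024 - 48321 = -47297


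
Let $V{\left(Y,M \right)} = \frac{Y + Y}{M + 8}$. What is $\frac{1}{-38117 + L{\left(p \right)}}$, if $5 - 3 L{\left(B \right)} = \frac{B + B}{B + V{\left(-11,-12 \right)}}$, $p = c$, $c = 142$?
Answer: $- \frac{885}{33732638} \approx -2.6236 \cdot 10^{-5}$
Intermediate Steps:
$p = 142$
$V{\left(Y,M \right)} = \frac{2 Y}{8 + M}$
$L{\left(B \right)} = \frac{5}{3} - \frac{2 B}{3 \left(\frac{11}{2} + B\right)}$ ($L{\left(B \right)} = \frac{5}{3} - \frac{\left(B + B\right) \frac{1}{B + 2 \left(-11\right) \frac{1}{8 - 12}}}{3} = \frac{5}{3} - \frac{2 B \frac{1}{B + 2 \left(-11\right) \frac{1}{-4}}}{3} = \frac{5}{3} - \frac{2 B \frac{1}{B + 2 \left(-11\right) \left(- \frac{1}{4}\right)}}{3} = \frac{5}{3} - \frac{2 B \frac{1}{B + \frac{11}{2}}}{3} = \frac{5}{3} - \frac{2 B \frac{1}{\frac{11}{2} + B}}{3} = \frac{5}{3} - \frac{2 B}{3 \left(\frac{11}{2} + B\right)}$)
$\frac{1}{-38117 + L{\left(p \right)}} = \frac{1}{-38117 + \frac{55 + 6 \cdot 142}{3 \left(11 + 2 \cdot 142\right)}} = \frac{1}{-38117 + \frac{55 + 852}{3 \left(11 + 284\right)}} = \frac{1}{-38117 + \frac{1}{3} \cdot \frac{1}{295} \cdot 907} = \frac{1}{-38117 + \frac{907}{885}} = \frac{1}{- \frac{33732638}{885}} = - \frac{885}{33732638}$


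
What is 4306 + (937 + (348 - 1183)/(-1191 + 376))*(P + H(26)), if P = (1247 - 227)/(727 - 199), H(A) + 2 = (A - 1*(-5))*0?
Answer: 15211969/3586 ≈ 4242.0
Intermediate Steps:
H(A) = -2 (H(A) = -2 + (A - 1*(-5))*0 = -2 + (A + 5)*0 = -2 + (5 + A)*0 = -2 + 0 = -2)
P = 85/44 (P = 1020/528 = 1020*(1/528) = 85/44 ≈ 1.9318)
4306 + (937 + (348 - 1183)/(-1191 + 376))*(P + H(26)) = 4306 + (937 + (348 - 1183)/(-1191 + 376))*(85/44 - 2) = 4306 + (937 - 835/(-815))*(-3/44) = 4306 + (937 - 835*(-1/815))*(-3/44) = 4306 + (937 + 167/163)*(-3/44) = 4306 + (152898/163)*(-3/44) = 4306 - 229347/3586 = 15211969/3586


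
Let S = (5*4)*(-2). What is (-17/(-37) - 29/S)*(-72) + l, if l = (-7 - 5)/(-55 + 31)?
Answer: -31369/370 ≈ -84.781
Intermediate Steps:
S = -40 (S = 20*(-2) = -40)
l = 1/2 (l = -12/(-24) = -12*(-1/24) = 1/2 ≈ 0.50000)
(-17/(-37) - 29/S)*(-72) + l = (-17/(-37) - 29/(-40))*(-72) + 1/2 = (-17*(-1/37) - 29*(-1/40))*(-72) + 1/2 = (17/37 + 29/40)*(-72) + 1/2 = (1753/1480)*(-72) + 1/2 = -15777/185 + 1/2 = -31369/370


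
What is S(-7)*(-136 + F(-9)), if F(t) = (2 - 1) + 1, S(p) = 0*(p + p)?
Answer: 0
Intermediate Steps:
S(p) = 0 (S(p) = 0*(2*p) = 0)
F(t) = 2 (F(t) = 1 + 1 = 2)
S(-7)*(-136 + F(-9)) = 0*(-136 + 2) = 0*(-134) = 0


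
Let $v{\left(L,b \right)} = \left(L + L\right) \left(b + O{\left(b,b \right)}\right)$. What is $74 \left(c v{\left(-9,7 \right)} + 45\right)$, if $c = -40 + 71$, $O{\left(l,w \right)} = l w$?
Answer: $-2309022$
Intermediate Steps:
$v{\left(L,b \right)} = 2 L \left(b + b^{2}\right)$ ($v{\left(L,b \right)} = \left(L + L\right) \left(b + b b\right) = 2 L \left(b + b^{2}\right)$)
$c = 31$
$74 \left(c v{\left(-9,7 \right)} + 45\right) = 74 \left(31 \cdot 2 \left(-9\right) 7 \left(1 + 7\right) + 45\right) = 74 \left(31 \cdot 2 \left(-9\right) 7 \cdot 8 + 45\right) = 74 \left(31 \left(-1008\right) + 45\right) = 74 \left(-31248 + 45\right) = 74 \left(-31203\right) = -2309022$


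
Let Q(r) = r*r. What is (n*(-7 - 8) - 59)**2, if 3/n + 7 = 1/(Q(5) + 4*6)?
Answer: 3988009/1444 ≈ 2761.8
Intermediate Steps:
Q(r) = r**2
n = -49/114 (n = 3/(-7 + 1/(5**2 + 4*6)) = 3/(-7 + 1/(25 + 24)) = 3/(-7 + 1/49) = 3/(-342/49) = 3*(-49/342) = -49/114 ≈ -0.42982)
(n*(-7 - 8) - 59)**2 = (-49*(-7 - 8)/114 - 59)**2 = (-49/114*(-15) - 59)**2 = (245/38 - 59)**2 = (-1997/38)**2 = 3988009/1444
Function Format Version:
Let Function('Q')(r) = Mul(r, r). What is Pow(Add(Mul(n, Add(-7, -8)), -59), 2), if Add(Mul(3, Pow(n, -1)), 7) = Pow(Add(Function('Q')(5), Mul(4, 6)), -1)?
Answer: Rational(3988009, 1444) ≈ 2761.8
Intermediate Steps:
Function('Q')(r) = Pow(r, 2)
n = Rational(-49, 114) (n = Mul(3, Pow(Add(-7, Pow(Add(Pow(5, 2), Mul(4, 6)), -1)), -1)) = Mul(3, Pow(Add(-7, Pow(Add(25, 24), -1)), -1)) = Mul(3, Pow(Add(-7, Pow(49, -1)), -1)) = Mul(3, Pow(Add(-7, Rational(1, 49)), -1)) = Mul(3, Pow(Rational(-342, 49), -1)) = Mul(3, Rational(-49, 342)) = Rational(-49, 114) ≈ -0.42982)
Pow(Add(Mul(n, Add(-7, -8)), -59), 2) = Pow(Add(Mul(Rational(-49, 114), Add(-7, -8)), -59), 2) = Pow(Add(Mul(Rational(-49, 114), -15), -59), 2) = Pow(Add(Rational(245, 38), -59), 2) = Pow(Rational(-1997, 38), 2) = Rational(3988009, 1444)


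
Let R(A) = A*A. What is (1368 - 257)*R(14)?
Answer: 217756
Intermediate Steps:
R(A) = A**2
(1368 - 257)*R(14) = (1368 - 257)*14**2 = 1111*196 = 217756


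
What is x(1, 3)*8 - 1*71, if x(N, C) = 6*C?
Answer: 73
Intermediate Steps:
x(1, 3)*8 - 1*71 = (6*3)*8 - 1*71 = 18*8 - 71 = 144 - 71 = 73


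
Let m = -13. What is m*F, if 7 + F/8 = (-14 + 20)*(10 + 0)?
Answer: -5512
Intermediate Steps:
F = 424 (F = -56 + 8*((-14 + 20)*(10 + 0)) = -56 + 8*(6*10) = -56 + 8*60 = -56 + 480 = 424)
m*F = -13*424 = -5512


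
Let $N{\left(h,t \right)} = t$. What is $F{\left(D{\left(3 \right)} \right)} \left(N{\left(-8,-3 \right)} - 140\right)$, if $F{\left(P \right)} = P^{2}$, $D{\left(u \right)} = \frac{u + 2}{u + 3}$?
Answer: $- \frac{3575}{36} \approx -99.306$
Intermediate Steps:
$D{\left(u \right)} = \frac{2 + u}{3 + u}$
$F{\left(D{\left(3 \right)} \right)} \left(N{\left(-8,-3 \right)} - 140\right) = \left(\frac{2 + 3}{3 + 3}\right)^{2} \left(-3 - 140\right) = \left(\frac{1}{6} \cdot 5\right)^{2} \left(-143\right) = \left(\frac{5}{6}\right)^{2} \left(-143\right) = \frac{25}{36} \left(-143\right) = - \frac{3575}{36}$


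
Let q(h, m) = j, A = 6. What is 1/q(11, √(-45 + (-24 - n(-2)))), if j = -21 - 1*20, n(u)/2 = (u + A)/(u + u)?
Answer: -1/41 ≈ -0.024390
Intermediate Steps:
n(u) = (6 + u)/u (n(u) = 2*((u + 6)/(u + u)) = 2*((6 + u)/((2*u))) = 2*((6 + u)*(1/(2*u))) = 2*((6 + u)/(2*u)) = (6 + u)/u)
j = -41 (j = -21 - 20 = -41)
q(h, m) = -41
1/q(11, √(-45 + (-24 - n(-2)))) = 1/(-41) = -1/41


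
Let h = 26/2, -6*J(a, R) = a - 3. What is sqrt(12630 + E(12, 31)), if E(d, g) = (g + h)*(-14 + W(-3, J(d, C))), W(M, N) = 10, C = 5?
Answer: sqrt(12454) ≈ 111.60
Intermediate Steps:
J(a, R) = 1/2 - a/6 (J(a, R) = -(a - 3)/6 = -(-3 + a)/6 = 1/2 - a/6)
h = 13 (h = 26*(1/2) = 13)
E(d, g) = -52 - 4*g (E(d, g) = (g + 13)*(-14 + 10) = (13 + g)*(-4) = -52 - 4*g)
sqrt(12630 + E(12, 31)) = sqrt(12630 + (-52 - 4*31)) = sqrt(12630 + (-52 - 124)) = sqrt(12630 - 176) = sqrt(12454)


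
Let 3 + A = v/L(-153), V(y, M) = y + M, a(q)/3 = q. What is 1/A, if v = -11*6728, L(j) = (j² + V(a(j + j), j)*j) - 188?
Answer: -46771/158815 ≈ -0.29450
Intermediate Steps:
a(q) = 3*q
V(y, M) = M + y
L(j) = -188 + 8*j² (L(j) = (j² + (j + 3*(j + j))*j) - 188 = (j² + (j + 3*(2*j))*j) - 188 = (j² + (j + 6*j)*j) - 188 = (j² + (7*j)*j) - 188 = (j² + 7*j²) - 188 = 8*j² - 188 = -188 + 8*j²)
v = -74008
A = -158815/46771 (A = -3 - 74008/(-188 + 8*(-153)²) = -3 - 74008/(-188 + 8*23409) = -3 - 74008/(-188 + 187272) = -3 - 74008/187084 = -3 - 74008*1/187084 = -3 - 18502/46771 = -158815/46771 ≈ -3.3956)
1/A = 1/(-158815/46771) = -46771/158815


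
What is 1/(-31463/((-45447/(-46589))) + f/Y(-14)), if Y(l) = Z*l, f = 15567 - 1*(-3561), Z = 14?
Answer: -2226903/72042983197 ≈ -3.0911e-5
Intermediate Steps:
f = 19128 (f = 15567 + 3561 = 19128)
Y(l) = 14*l
1/(-31463/((-45447/(-46589))) + f/Y(-14)) = 1/(-31463/((-45447/(-46589))) + 19128/((14*(-14)))) = 1/(-31463/((-45447*(-1/46589))) + 19128/(-196)) = 1/(-31463/45447/46589 + 19128*(-1/196)) = 1/(-31463*46589/45447 - 4782/49) = 1/(-1465829707/45447 - 4782/49) = 1/(-72042983197/2226903) = -2226903/72042983197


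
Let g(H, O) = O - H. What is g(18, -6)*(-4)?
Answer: 96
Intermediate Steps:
g(18, -6)*(-4) = (-6 - 1*18)*(-4) = (-6 - 18)*(-4) = -24*(-4) = 96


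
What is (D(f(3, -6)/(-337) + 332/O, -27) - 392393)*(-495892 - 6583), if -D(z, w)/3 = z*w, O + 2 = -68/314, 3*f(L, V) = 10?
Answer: 1986501592377800/9773 ≈ 2.0326e+11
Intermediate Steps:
f(L, V) = 10/3 (f(L, V) = (1/3)*10 = 10/3)
O = -348/157 (O = -2 - 68/314 = -2 - 68*1/314 = -2 - 34/157 = -348/157 ≈ -2.2166)
D(z, w) = -3*w*z (D(z, w) = -3*z*w = -3*w*z)
(D(f(3, -6)/(-337) + 332/O, -27) - 392393)*(-495892 - 6583) = (-3*(-27)*((10/3)/(-337) + 332/(-348/157)) - 392393)*(-495892 - 6583) = (-3*(-27)*((10/3)*(-1/337) + 332*(-157/348)) - 392393)*(-502475) = (-3*(-27)*(-10/1011 - 13031/87) - 392393)*(-502475) = (-3*(-27)*(-4391737/29319) - 392393)*(-502475) = (-118576899/9773 - 392393)*(-502475) = -3953433688/9773*(-502475) = 1986501592377800/9773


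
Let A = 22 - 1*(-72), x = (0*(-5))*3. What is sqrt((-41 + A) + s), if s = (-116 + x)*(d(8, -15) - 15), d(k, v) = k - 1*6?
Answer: sqrt(1561) ≈ 39.510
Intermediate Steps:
x = 0 (x = 0*3 = 0)
A = 94 (A = 22 + 72 = 94)
d(k, v) = -6 + k (d(k, v) = k - 6 = -6 + k)
s = 1508 (s = (-116 + 0)*((-6 + 8) - 15) = -116*(2 - 15) = -116*(-13) = 1508)
sqrt((-41 + A) + s) = sqrt((-41 + 94) + 1508) = sqrt(53 + 1508) = sqrt(1561)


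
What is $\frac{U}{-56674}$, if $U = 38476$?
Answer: $- \frac{19238}{28337} \approx -0.6789$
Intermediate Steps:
$\frac{U}{-56674} = \frac{38476}{-56674} = 38476 \left(- \frac{1}{56674}\right) = - \frac{19238}{28337}$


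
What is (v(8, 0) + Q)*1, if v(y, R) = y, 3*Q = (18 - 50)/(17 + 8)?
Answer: 568/75 ≈ 7.5733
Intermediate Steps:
Q = -32/75 (Q = ((18 - 50)/(17 + 8))/3 = (-32/25)/3 = (-32*1/25)/3 = (⅓)*(-32/25) = -32/75 ≈ -0.42667)
(v(8, 0) + Q)*1 = (8 - 32/75)*1 = (568/75)*1 = 568/75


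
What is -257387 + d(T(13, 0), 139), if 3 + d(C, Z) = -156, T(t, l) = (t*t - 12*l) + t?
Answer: -257546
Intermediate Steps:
T(t, l) = t + t² - 12*l (T(t, l) = (t² - 12*l) + t = t + t² - 12*l)
d(C, Z) = -159 (d(C, Z) = -3 - 156 = -159)
-257387 + d(T(13, 0), 139) = -257387 - 159 = -257546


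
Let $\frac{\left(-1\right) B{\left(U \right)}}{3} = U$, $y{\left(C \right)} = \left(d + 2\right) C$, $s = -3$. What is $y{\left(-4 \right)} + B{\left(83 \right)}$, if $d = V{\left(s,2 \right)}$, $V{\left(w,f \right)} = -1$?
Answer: $-253$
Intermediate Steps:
$d = -1$
$y{\left(C \right)} = C$ ($y{\left(C \right)} = \left(-1 + 2\right) C = 1 C = C$)
$B{\left(U \right)} = - 3 U$
$y{\left(-4 \right)} + B{\left(83 \right)} = -4 - 249 = -253$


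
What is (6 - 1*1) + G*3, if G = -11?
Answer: -28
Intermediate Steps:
(6 - 1*1) + G*3 = (6 - 1*1) - 11*3 = (6 - 1) - 33 = 5 - 33 = -28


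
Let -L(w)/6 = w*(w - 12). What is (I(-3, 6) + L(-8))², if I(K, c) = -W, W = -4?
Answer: 913936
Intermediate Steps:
L(w) = -6*w*(-12 + w) (L(w) = -6*w*(w - 12) = -6*w*(-12 + w))
I(K, c) = 4 (I(K, c) = -1*(-4) = 4)
(I(-3, 6) + L(-8))² = (4 + 6*(-8)*(12 - 1*(-8)))² = (4 + 6*(-8)*(12 + 8))² = (4 + 6*(-8)*20)² = (4 - 960)² = (-956)² = 913936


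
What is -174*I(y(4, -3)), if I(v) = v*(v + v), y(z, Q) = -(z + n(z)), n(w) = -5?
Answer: -348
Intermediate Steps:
y(z, Q) = 5 - z (y(z, Q) = -(z - 5) = -(-5 + z) = 5 - z)
I(v) = 2*v² (I(v) = v*(2*v) = 2*v²)
-174*I(y(4, -3)) = -348*(5 - 1*4)² = -348*(5 - 4)² = -348*1² = -348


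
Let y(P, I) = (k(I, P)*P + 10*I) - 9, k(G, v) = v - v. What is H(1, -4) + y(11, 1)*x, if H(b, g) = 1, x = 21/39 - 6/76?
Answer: 721/494 ≈ 1.4595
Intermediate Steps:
x = 227/494 (x = 21*(1/39) - 6*1/76 = 7/13 - 3/38 = 227/494 ≈ 0.45951)
k(G, v) = 0
y(P, I) = -9 + 10*I (y(P, I) = (0*P + 10*I) - 9 = (0 + 10*I) - 9 = 10*I - 9 = -9 + 10*I)
H(1, -4) + y(11, 1)*x = 1 + (-9 + 10*1)*(227/494) = 1 + (-9 + 10)*(227/494) = 1 + 1*(227/494) = 1 + 227/494 = 721/494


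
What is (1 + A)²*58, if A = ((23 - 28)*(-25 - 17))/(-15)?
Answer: 9802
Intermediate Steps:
A = -14 (A = -5*(-42)*(-1/15) = 210*(-1/15) = -14)
(1 + A)²*58 = (1 - 14)²*58 = (-13)²*58 = 169*58 = 9802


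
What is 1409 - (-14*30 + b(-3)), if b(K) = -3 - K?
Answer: 1829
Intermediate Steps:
1409 - (-14*30 + b(-3)) = 1409 - (-14*30 + (-3 - 1*(-3))) = 1409 - (-420 + (-3 + 3)) = 1409 - (-420 + 0) = 1409 - 1*(-420) = 1409 + 420 = 1829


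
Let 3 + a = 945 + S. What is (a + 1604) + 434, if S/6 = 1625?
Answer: 12730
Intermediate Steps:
S = 9750 (S = 6*1625 = 9750)
a = 10692 (a = -3 + (945 + 9750) = -3 + 10695 = 10692)
(a + 1604) + 434 = (10692 + 1604) + 434 = 12296 + 434 = 12730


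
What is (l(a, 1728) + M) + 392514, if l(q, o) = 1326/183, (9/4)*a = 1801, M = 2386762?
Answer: 169536278/61 ≈ 2.7793e+6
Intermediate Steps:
a = 7204/9 (a = (4/9)*1801 = 7204/9 ≈ 800.44)
l(q, o) = 442/61 (l(q, o) = 1326*(1/183) = 442/61)
(l(a, 1728) + M) + 392514 = (442/61 + 2386762) + 392514 = 145592924/61 + 392514 = 169536278/61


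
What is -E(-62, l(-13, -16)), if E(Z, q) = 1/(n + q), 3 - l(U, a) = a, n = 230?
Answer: -1/249 ≈ -0.0040161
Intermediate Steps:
l(U, a) = 3 - a
E(Z, q) = 1/(230 + q)
-E(-62, l(-13, -16)) = -1/(230 + (3 - 1*(-16))) = -1/(230 + (3 + 16)) = -1/(230 + 19) = -1/249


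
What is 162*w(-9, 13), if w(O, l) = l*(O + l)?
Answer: 8424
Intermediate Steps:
162*w(-9, 13) = 162*(13*(-9 + 13)) = 162*(13*4) = 162*52 = 8424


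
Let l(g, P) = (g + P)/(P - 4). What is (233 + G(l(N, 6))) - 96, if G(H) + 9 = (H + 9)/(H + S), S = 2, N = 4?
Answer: 130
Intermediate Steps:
l(g, P) = (P + g)/(-4 + P)
G(H) = -9 + (9 + H)/(2 + H) (G(H) = -9 + (H + 9)/(H + 2) = -9 + (9 + H)/(2 + H))
(233 + G(l(N, 6))) - 96 = (233 + (-9 - 8*(6 + 4)/(-4 + 6))/(2 + (6 + 4)/(-4 + 6))) - 96 = (233 + (-9 - 8*10/2)/(2 + 10/2)) - 96 = (233 + (-9 - 4*10)/(2 + (½)*10)) - 96 = (233 + (-9 - 8*5)/(2 + 5)) - 96 = (233 + (-9 - 40)/7) - 96 = (233 + (⅐)*(-49)) - 96 = (233 - 7) - 96 = 226 - 96 = 130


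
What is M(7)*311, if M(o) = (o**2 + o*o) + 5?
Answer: 32033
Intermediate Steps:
M(o) = 5 + 2*o**2 (M(o) = (o**2 + o**2) + 5 = 2*o**2 + 5 = 5 + 2*o**2)
M(7)*311 = (5 + 2*7**2)*311 = (5 + 2*49)*311 = (5 + 98)*311 = 103*311 = 32033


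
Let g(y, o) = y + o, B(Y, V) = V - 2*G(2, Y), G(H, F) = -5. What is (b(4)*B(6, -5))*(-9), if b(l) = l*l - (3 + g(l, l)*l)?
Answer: 855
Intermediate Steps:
B(Y, V) = 10 + V (B(Y, V) = V - 2*(-5) = V + 10 = 10 + V)
g(y, o) = o + y
b(l) = -3 - l² (b(l) = l*l - (3 + (l + l)*l) = l² - (3 + (2*l)*l) = l² - (3 + 2*l²) = l² + (-3 - 2*l²) = -3 - l²)
(b(4)*B(6, -5))*(-9) = ((-3 - 1*4²)*(10 - 5))*(-9) = ((-3 - 1*16)*5)*(-9) = ((-3 - 16)*5)*(-9) = -19*5*(-9) = -95*(-9) = 855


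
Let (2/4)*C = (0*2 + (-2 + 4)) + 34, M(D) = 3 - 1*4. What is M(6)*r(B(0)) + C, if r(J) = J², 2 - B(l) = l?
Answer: 68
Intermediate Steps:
M(D) = -1 (M(D) = 3 - 4 = -1)
B(l) = 2 - l
C = 72 (C = 2*((0*2 + (-2 + 4)) + 34) = 2*((0 + 2) + 34) = 2*(2 + 34) = 2*36 = 72)
M(6)*r(B(0)) + C = -(2 - 1*0)² + 72 = -(2 + 0)² + 72 = -1*2² + 72 = -1*4 + 72 = -4 + 72 = 68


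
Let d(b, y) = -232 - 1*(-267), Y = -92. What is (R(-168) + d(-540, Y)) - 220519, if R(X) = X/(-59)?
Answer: -13008388/59 ≈ -2.2048e+5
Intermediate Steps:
R(X) = -X/59 (R(X) = X*(-1/59) = -X/59)
d(b, y) = 35 (d(b, y) = -232 + 267 = 35)
(R(-168) + d(-540, Y)) - 220519 = (-1/59*(-168) + 35) - 220519 = (168/59 + 35) - 220519 = 2233/59 - 220519 = -13008388/59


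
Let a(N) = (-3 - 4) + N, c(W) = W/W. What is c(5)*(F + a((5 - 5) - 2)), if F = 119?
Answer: 110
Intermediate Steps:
c(W) = 1
a(N) = -7 + N
c(5)*(F + a((5 - 5) - 2)) = 1*(119 + (-7 + ((5 - 5) - 2))) = 1*(119 + (-7 + (0 - 2))) = 1*(119 + (-7 - 2)) = 1*(119 - 9) = 1*110 = 110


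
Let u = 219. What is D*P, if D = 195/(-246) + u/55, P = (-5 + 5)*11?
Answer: 0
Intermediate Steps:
P = 0 (P = 0*11 = 0)
D = 14383/4510 (D = 195/(-246) + 219/55 = 195*(-1/246) + 219*(1/55) = -65/82 + 219/55 = 14383/4510 ≈ 3.1891)
D*P = (14383/4510)*0 = 0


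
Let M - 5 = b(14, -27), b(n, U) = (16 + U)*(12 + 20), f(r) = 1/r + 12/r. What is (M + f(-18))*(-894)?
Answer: 932591/3 ≈ 3.1086e+5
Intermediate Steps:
f(r) = 13/r (f(r) = 1/r + 12/r = 13/r)
b(n, U) = 512 + 32*U (b(n, U) = (16 + U)*32 = 512 + 32*U)
M = -347 (M = 5 + (512 + 32*(-27)) = 5 + (512 - 864) = 5 - 352 = -347)
(M + f(-18))*(-894) = (-347 + 13/(-18))*(-894) = (-347 + 13*(-1/18))*(-894) = (-347 - 13/18)*(-894) = -6259/18*(-894) = 932591/3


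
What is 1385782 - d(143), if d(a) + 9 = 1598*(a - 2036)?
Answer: 4410805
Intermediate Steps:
d(a) = -3253537 + 1598*a (d(a) = -9 + 1598*(a - 2036) = -9 + 1598*(-2036 + a) = -9 + (-3253528 + 1598*a) = -3253537 + 1598*a)
1385782 - d(143) = 1385782 - (-3253537 + 1598*143) = 1385782 - (-3253537 + 228514) = 1385782 - 1*(-3025023) = 1385782 + 3025023 = 4410805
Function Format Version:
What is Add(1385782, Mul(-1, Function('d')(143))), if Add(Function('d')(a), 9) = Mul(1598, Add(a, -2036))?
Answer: 4410805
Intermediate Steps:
Function('d')(a) = Add(-3253537, Mul(1598, a)) (Function('d')(a) = Add(-9, Mul(1598, Add(a, -2036))) = Add(-9, Mul(1598, Add(-2036, a))) = Add(-9, Add(-3253528, Mul(1598, a))) = Add(-3253537, Mul(1598, a)))
Add(1385782, Mul(-1, Function('d')(143))) = Add(1385782, Mul(-1, Add(-3253537, Mul(1598, 143)))) = Add(1385782, Mul(-1, Add(-3253537, 228514))) = Add(1385782, Mul(-1, -3025023)) = Add(1385782, 3025023) = 4410805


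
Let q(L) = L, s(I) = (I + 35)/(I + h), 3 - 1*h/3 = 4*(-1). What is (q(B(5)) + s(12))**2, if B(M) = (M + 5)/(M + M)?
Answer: 6400/1089 ≈ 5.8770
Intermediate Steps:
h = 21 (h = 9 - 12*(-1) = 9 - 3*(-4) = 9 + 12 = 21)
s(I) = (35 + I)/(21 + I) (s(I) = (I + 35)/(I + 21) = (35 + I)/(21 + I))
B(M) = (5 + M)/(2*M) (B(M) = (5 + M)/((2*M)) = (5 + M)*(1/(2*M)) = (5 + M)/(2*M))
(q(B(5)) + s(12))**2 = ((1/2)*(5 + 5)/5 + (35 + 12)/(21 + 12))**2 = ((1/2)*(1/5)*10 + 47/33)**2 = (1 + (1/33)*47)**2 = (1 + 47/33)**2 = (80/33)**2 = 6400/1089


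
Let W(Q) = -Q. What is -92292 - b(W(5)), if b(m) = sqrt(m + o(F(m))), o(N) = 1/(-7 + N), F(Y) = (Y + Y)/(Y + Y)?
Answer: -92292 - I*sqrt(186)/6 ≈ -92292.0 - 2.273*I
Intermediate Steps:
F(Y) = 1 (F(Y) = (2*Y)/((2*Y)) = (2*Y)*(1/(2*Y)) = 1)
b(m) = sqrt(-1/6 + m) (b(m) = sqrt(m + 1/(-7 + 1)) = sqrt(m + 1/(-6)) = sqrt(m - 1/6) = sqrt(-1/6 + m))
-92292 - b(W(5)) = -92292 - sqrt(-6 + 36*(-1*5))/6 = -92292 - sqrt(-6 + 36*(-5))/6 = -92292 - sqrt(-6 - 180)/6 = -92292 - sqrt(-186)/6 = -92292 - I*sqrt(186)/6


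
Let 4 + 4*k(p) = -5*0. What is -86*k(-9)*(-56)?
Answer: -4816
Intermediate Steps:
k(p) = -1 (k(p) = -1 + (-5*0)/4 = -1 + (1/4)*0 = -1 + 0 = -1)
-86*k(-9)*(-56) = -86*(-1)*(-56) = 86*(-56) = -4816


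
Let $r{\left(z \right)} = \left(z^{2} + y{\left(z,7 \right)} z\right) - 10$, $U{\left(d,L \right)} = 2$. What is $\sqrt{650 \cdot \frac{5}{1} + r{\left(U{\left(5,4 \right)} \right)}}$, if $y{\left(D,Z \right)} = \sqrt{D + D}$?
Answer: $4 \sqrt{203} \approx 56.991$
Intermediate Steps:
$y{\left(D,Z \right)} = \sqrt{2} \sqrt{D}$ ($y{\left(D,Z \right)} = \sqrt{2 D} = \sqrt{2} \sqrt{D}$)
$r{\left(z \right)} = -10 + z^{2} + \sqrt{2} z^{\frac{3}{2}}$ ($r{\left(z \right)} = \left(z^{2} + \sqrt{2} \sqrt{z} z\right) - 10 = \left(z^{2} + \sqrt{2} z^{\frac{3}{2}}\right) - 10 = -10 + z^{2} + \sqrt{2} z^{\frac{3}{2}}$)
$\sqrt{650 \cdot \frac{5}{1} + r{\left(U{\left(5,4 \right)} \right)}} = \sqrt{650 \cdot \frac{5}{1} + \left(-10 + 2^{2} + \sqrt{2} \cdot 2^{\frac{3}{2}}\right)} = \sqrt{650 \cdot 5 \cdot 1 + \left(-10 + 4 + \sqrt{2} \cdot 2 \sqrt{2}\right)} = \sqrt{650 \cdot 5 + \left(-10 + 4 + 4\right)} = \sqrt{3250 - 2} = \sqrt{3248} = 4 \sqrt{203}$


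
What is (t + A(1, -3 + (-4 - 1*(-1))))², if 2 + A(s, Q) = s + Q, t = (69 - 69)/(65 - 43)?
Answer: 49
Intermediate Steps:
t = 0 (t = 0/22 = 0*(1/22) = 0)
A(s, Q) = -2 + Q + s (A(s, Q) = -2 + (s + Q) = -2 + (Q + s) = -2 + Q + s)
(t + A(1, -3 + (-4 - 1*(-1))))² = (0 + (-2 + (-3 + (-4 - 1*(-1))) + 1))² = (0 + (-2 + (-3 + (-4 + 1)) + 1))² = (0 + (-2 + (-3 - 3) + 1))² = (0 + (-2 - 6 + 1))² = (0 - 7)² = (-7)² = 49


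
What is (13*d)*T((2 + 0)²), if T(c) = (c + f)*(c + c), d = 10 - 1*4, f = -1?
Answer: 1872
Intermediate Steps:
d = 6 (d = 10 - 4 = 6)
T(c) = 2*c*(-1 + c) (T(c) = (c - 1)*(c + c) = (-1 + c)*(2*c) = 2*c*(-1 + c))
(13*d)*T((2 + 0)²) = (13*6)*(2*(2 + 0)²*(-1 + (2 + 0)²)) = 78*(2*2²*(-1 + 2²)) = 78*(2*4*(-1 + 4)) = 78*(2*4*3) = 78*24 = 1872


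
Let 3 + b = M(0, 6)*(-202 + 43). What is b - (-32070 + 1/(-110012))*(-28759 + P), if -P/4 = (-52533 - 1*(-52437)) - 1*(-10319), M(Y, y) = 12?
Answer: -245734847493423/110012 ≈ -2.2337e+9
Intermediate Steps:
P = -40892 (P = -4*((-52533 - 1*(-52437)) - 1*(-10319)) = -4*((-52533 + 52437) + 10319) = -4*(-96 + 10319) = -4*10223 = -40892)
b = -1911 (b = -3 + 12*(-202 + 43) = -3 + 12*(-159) = -3 - 1908 = -1911)
b - (-32070 + 1/(-110012))*(-28759 + P) = -1911 - (-32070 + 1/(-110012))*(-28759 - 40892) = -1911 - (-32070 - 1/110012)*(-69651) = -1911 - (-3528084841)*(-69651)/110012 = -1911 - 1*245734637260491/110012 = -1911 - 245734637260491/110012 = -245734847493423/110012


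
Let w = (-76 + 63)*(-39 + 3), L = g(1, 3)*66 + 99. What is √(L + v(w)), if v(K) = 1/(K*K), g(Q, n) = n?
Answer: √65050129/468 ≈ 17.234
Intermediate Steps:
L = 297 (L = 3*66 + 99 = 198 + 99 = 297)
w = 468 (w = -13*(-36) = 468)
v(K) = K⁻² (v(K) = 1/(K²) = K⁻²)
√(L + v(w)) = √(297 + 468⁻²) = √(297 + 1/219024) = √(65050129/219024) = √65050129/468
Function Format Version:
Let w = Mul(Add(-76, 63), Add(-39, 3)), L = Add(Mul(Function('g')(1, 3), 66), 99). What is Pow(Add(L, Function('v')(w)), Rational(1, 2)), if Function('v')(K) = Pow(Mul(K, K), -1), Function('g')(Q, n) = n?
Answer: Mul(Rational(1, 468), Pow(65050129, Rational(1, 2))) ≈ 17.234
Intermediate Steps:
L = 297 (L = Add(Mul(3, 66), 99) = Add(198, 99) = 297)
w = 468 (w = Mul(-13, -36) = 468)
Function('v')(K) = Pow(K, -2) (Function('v')(K) = Pow(Pow(K, 2), -1) = Pow(K, -2))
Pow(Add(L, Function('v')(w)), Rational(1, 2)) = Pow(Add(297, Pow(468, -2)), Rational(1, 2)) = Pow(Add(297, Rational(1, 219024)), Rational(1, 2)) = Pow(Rational(65050129, 219024), Rational(1, 2)) = Mul(Rational(1, 468), Pow(65050129, Rational(1, 2)))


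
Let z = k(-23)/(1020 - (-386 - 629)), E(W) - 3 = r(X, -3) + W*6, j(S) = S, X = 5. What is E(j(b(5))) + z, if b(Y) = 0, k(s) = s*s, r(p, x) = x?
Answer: 529/2035 ≈ 0.25995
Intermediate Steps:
k(s) = s²
E(W) = 6*W (E(W) = 3 + (-3 + W*6) = 3 + (-3 + 6*W) = 6*W)
z = 529/2035 (z = (-23)²/(1020 - (-386 - 629)) = 529/(1020 - 1*(-1015)) = 529/(1020 + 1015) = 529/2035 ≈ 0.25995)
E(j(b(5))) + z = 6*0 + 529/2035 = 0 + 529/2035 = 529/2035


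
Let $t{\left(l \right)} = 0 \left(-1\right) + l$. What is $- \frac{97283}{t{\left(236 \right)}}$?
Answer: $- \frac{97283}{236} \approx -412.22$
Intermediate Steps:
$t{\left(l \right)} = l$ ($t{\left(l \right)} = 0 + l = l$)
$- \frac{97283}{t{\left(236 \right)}} = - \frac{97283}{236}$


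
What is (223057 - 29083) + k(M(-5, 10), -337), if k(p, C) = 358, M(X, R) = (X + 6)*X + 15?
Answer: 194332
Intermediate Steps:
M(X, R) = 15 + X*(6 + X) (M(X, R) = (6 + X)*X + 15 = X*(6 + X) + 15 = 15 + X*(6 + X))
(223057 - 29083) + k(M(-5, 10), -337) = (223057 - 29083) + 358 = 193974 + 358 = 194332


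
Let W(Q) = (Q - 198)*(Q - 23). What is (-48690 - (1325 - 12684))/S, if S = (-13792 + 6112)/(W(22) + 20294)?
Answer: 76416557/768 ≈ 99501.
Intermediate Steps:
W(Q) = (-198 + Q)*(-23 + Q)
S = -768/2047 (S = (-13792 + 6112)/((4554 + 22**2 - 221*22) + 20294) = -7680/((4554 + 484 - 4862) + 20294) = -7680/(176 + 20294) = -7680/20470 = -7680*1/20470 = -768/2047 ≈ -0.37518)
(-48690 - (1325 - 12684))/S = (-48690 - (1325 - 12684))/(-768/2047) = (-48690 - 1*(-11359))*(-2047/768) = (-48690 + 11359)*(-2047/768) = -37331*(-2047/768) = 76416557/768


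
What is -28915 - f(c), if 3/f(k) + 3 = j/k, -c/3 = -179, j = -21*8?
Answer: -17146058/593 ≈ -28914.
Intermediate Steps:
j = -168
c = 537 (c = -3*(-179) = 537)
f(k) = 3/(-3 - 168/k)
-28915 - f(c) = -28915 - (-1)*537/(56 + 537) = -28915 - (-1)*537/593 = -28915 - 1*(-537/593) = -28915 + 537/593 = -17146058/593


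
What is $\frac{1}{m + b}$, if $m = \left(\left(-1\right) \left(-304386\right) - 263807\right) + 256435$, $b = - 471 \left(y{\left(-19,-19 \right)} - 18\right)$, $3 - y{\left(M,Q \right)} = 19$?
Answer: $\frac{1}{313028} \approx 3.1946 \cdot 10^{-6}$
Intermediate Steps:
$y{\left(M,Q \right)} = -16$ ($y{\left(M,Q \right)} = 3 - 19 = -16$)
$b = 16014$ ($b = - 471 \left(-16 - 18\right) = \left(-471\right) \left(-34\right) = 16014$)
$m = 297014$ ($m = \left(304386 - 263807\right) + 256435 = 40579 + 256435 = 297014$)
$\frac{1}{m + b} = \frac{1}{297014 + 16014} = \frac{1}{313028}$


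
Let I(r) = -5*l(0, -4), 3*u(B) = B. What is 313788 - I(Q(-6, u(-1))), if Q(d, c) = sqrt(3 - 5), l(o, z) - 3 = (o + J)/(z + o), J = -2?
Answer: 627611/2 ≈ 3.1381e+5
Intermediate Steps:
u(B) = B/3
l(o, z) = 3 + (-2 + o)/(o + z) (l(o, z) = 3 + (o - 2)/(z + o) = 3 + (-2 + o)/(o + z))
Q(d, c) = I*sqrt(2) (Q(d, c) = sqrt(-2) = I*sqrt(2))
I(r) = -35/2 (I(r) = -5*(-2 + 3*(-4) + 4*0)/(0 - 4) = -5*(-2 - 12 + 0)/(-4) = -(-5)*(-14)/4 = -5*7/2 = -35/2)
313788 - I(Q(-6, u(-1))) = 313788 - 1*(-35/2) = 313788 + 35/2 = 627611/2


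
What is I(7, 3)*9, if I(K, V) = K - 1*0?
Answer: 63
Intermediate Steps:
I(K, V) = K (I(K, V) = K + 0 = K)
I(7, 3)*9 = 7*9 = 63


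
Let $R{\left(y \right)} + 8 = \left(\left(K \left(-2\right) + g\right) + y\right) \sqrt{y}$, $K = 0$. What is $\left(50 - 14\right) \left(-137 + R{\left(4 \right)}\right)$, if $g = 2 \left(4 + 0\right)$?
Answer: $-4356$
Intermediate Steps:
$g = 8$ ($g = 2 \cdot 4 = 8$)
$R{\left(y \right)} = -8 + \sqrt{y} \left(8 + y\right)$ ($R{\left(y \right)} = -8 + \left(\left(0 \left(-2\right) + 8\right) + y\right) \sqrt{y} = -8 + \left(\left(0 + 8\right) + y\right) \sqrt{y} = -8 + \left(8 + y\right) \sqrt{y} = -8 + \sqrt{y} \left(8 + y\right)$)
$\left(50 - 14\right) \left(-137 + R{\left(4 \right)}\right) = \left(50 - 14\right) \left(-137 + \left(-8 + 4^{\frac{3}{2}} + 8 \sqrt{4}\right)\right) = \left(50 - 14\right) \left(-137 + \left(-8 + 8 + 8 \cdot 2\right)\right) = \left(50 - 14\right) \left(-137 + \left(-8 + 8 + 16\right)\right) = 36 \left(-137 + 16\right) = 36 \left(-121\right) = -4356$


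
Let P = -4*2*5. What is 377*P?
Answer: -15080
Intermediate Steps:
P = -40 (P = -8*5 = -40)
377*P = 377*(-40) = -15080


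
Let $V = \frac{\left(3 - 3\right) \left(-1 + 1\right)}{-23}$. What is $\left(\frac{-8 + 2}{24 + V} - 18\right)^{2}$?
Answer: $\frac{5329}{16} \approx 333.06$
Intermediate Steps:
$V = 0$ ($V = 0 \cdot 0 \left(- \frac{1}{23}\right) = 0 \left(- \frac{1}{23}\right) = 0$)
$\left(\frac{-8 + 2}{24 + V} - 18\right)^{2} = \left(\frac{-8 + 2}{24 + 0} - 18\right)^{2} = \left(- \frac{6}{24} - 18\right)^{2} = \left(\left(-6\right) \frac{1}{24} - 18\right)^{2} = \left(- \frac{1}{4} - 18\right)^{2} = \left(- \frac{73}{4}\right)^{2} = \frac{5329}{16}$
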